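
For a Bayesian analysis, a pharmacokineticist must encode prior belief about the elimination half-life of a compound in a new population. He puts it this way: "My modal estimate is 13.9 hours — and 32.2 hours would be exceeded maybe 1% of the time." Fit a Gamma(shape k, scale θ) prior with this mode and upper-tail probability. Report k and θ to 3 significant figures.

k ≈ 7.76, θ ≈ 2.06

Gamma(k,θ) with k>1 has mode (k−1)θ, so θ = 13.9/(k−1).
Need P(X < 32.2) = 0.99 with θ tied to k this way. Start at k = 2, θ = 13.9: P(X<32.2) ≈ 0.673.
Too low — raise k to concentrate. Iterating converges to k ≈ 7.76.
Then θ = 13.9/(7.76−1) ≈ 2.06.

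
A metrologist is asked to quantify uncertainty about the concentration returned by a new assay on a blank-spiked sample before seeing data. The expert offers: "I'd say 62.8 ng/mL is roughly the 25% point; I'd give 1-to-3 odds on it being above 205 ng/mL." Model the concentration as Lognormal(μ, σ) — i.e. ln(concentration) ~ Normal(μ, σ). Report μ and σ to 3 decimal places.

If T ~ Lognormal(μ,σ) then ln T ~ Normal(μ,σ), so the p-quantile of ln T is μ + z_p·σ.
ln(62.8) = 4.14 and ln(205) = 5.323; z_{0.25} = -0.6745, z_{0.75} = 0.6745.
σ = (5.323 − 4.14)/(0.6745 − (-0.6745)) = 0.877.
μ = 4.14 − (-0.6745)·0.877 = 4.731.

μ ≈ 4.731, σ ≈ 0.877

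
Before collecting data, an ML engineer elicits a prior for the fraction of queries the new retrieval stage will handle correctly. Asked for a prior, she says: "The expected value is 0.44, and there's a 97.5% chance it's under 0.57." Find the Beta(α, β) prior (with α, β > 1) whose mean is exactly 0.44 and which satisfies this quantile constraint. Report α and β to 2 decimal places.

With mean 0.44 fixed, write α = 0.44s, β = 0.56s where s = α+β.
Need P(θ < 0.57) = 0.975 under Beta(0.44s, 0.56s). Normal approximation: (q−m)/√(m(1−m)/s) ≈ z_{0.975} = 1.96, so s ≈ 0.44·0.56·(1.96)²/(0.57−0.44)² = 56.0.
At s = 56.0: P(θ<0.57) ≈ 0.975. Adjusting to match 0.975 gives s ≈ 56.33.
So α = 0.44·56.33 ≈ 24.79, β = 0.56·56.33 ≈ 31.55.

α ≈ 24.79, β ≈ 31.55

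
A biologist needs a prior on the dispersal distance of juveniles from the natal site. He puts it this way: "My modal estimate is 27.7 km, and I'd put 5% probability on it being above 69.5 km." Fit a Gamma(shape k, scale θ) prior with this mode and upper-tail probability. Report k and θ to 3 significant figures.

k ≈ 4.21, θ ≈ 8.63

Gamma(k,θ) with k>1 has mode (k−1)θ, so θ = 27.7/(k−1).
Need P(X < 69.5) = 0.95 with θ tied to k this way. Start at k = 2, θ = 27.7: P(X<69.5) ≈ 0.715.
Too low — raise k to concentrate. Iterating converges to k ≈ 4.21.
Then θ = 27.7/(4.21−1) ≈ 8.63.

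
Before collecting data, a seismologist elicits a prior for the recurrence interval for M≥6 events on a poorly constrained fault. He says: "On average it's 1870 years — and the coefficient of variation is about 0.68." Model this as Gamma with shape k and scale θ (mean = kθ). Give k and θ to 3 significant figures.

k ≈ 2.16, θ ≈ 865

For Gamma(k, scale θ): mean = kθ, variance = kθ², so CV = 1/√k.
CV = 0.68, hence k = 1/CV² = 2.16.
Then θ = mean/k = 1870/2.16 = 865.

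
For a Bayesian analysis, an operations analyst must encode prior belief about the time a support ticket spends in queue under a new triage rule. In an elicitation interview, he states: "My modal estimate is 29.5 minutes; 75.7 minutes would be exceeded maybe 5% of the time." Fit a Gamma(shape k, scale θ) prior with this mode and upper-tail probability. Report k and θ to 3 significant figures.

Gamma(k,θ) with k>1 has mode (k−1)θ, so θ = 29.5/(k−1).
Need P(X < 75.7) = 0.95 with θ tied to k this way. Start at k = 2, θ = 29.5: P(X<75.7) ≈ 0.726.
Too low — raise k to concentrate. Iterating converges to k ≈ 4.05.
Then θ = 29.5/(4.05−1) ≈ 9.68.

k ≈ 4.05, θ ≈ 9.68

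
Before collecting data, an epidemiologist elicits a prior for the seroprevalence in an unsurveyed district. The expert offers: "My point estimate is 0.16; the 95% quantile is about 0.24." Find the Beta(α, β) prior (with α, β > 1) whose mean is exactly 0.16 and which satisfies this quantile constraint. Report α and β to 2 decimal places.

With mean 0.16 fixed, write α = 0.16s, β = 0.84s where s = α+β.
Need P(θ < 0.24) = 0.95 under Beta(0.16s, 0.84s). Normal approximation: (q−m)/√(m(1−m)/s) ≈ z_{0.95} = 1.64, so s ≈ 0.16·0.84·(1.64)²/(0.24−0.16)² = 56.8.
At s = 56.8: P(θ<0.24) ≈ 0.939. Adjusting to match 0.95 gives s ≈ 64.71.
So α = 0.16·64.71 ≈ 10.35, β = 0.84·64.71 ≈ 54.36.

α ≈ 10.35, β ≈ 54.36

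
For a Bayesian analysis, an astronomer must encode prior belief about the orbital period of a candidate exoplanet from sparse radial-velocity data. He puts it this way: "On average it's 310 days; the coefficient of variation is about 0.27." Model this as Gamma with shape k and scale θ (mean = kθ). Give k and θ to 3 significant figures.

k ≈ 13.7, θ ≈ 22.6

For Gamma(k, scale θ): mean = kθ, variance = kθ², so CV = 1/√k.
CV = 0.27, hence k = 1/CV² = 13.7.
Then θ = mean/k = 310/13.7 = 22.6.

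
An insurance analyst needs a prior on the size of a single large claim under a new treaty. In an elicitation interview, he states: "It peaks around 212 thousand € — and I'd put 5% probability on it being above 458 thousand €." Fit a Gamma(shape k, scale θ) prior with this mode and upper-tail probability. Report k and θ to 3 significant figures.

Gamma(k,θ) with k>1 has mode (k−1)θ, so θ = 212/(k−1).
Need P(X < 458) = 0.95 with θ tied to k this way. Start at k = 2, θ = 212: P(X<458) ≈ 0.636.
Too low — raise k to concentrate. Iterating converges to k ≈ 5.64.
Then θ = 212/(5.64−1) ≈ 45.6.

k ≈ 5.64, θ ≈ 45.6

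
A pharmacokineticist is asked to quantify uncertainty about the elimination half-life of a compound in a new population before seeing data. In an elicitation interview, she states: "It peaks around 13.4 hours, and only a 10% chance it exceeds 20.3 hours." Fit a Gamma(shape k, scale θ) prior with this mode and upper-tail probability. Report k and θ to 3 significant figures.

Gamma(k,θ) with k>1 has mode (k−1)θ, so θ = 13.4/(k−1).
Need P(X < 20.3) = 0.9 with θ tied to k this way. Start at k = 2, θ = 13.4: P(X<20.3) ≈ 0.447.
Too low — raise k to concentrate. Iterating converges to k ≈ 11.8.
Then θ = 13.4/(11.8−1) ≈ 1.24.

k ≈ 11.8, θ ≈ 1.24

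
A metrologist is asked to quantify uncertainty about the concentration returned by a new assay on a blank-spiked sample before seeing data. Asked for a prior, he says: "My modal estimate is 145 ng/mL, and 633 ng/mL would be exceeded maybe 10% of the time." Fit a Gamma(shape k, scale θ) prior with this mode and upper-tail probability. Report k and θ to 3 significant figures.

Gamma(k,θ) with k>1 has mode (k−1)θ, so θ = 145/(k−1).
Need P(X < 633) = 0.9 with θ tied to k this way. Start at k = 2, θ = 145: P(X<633) ≈ 0.932.
Too high — lower k to spread out. Iterating converges to k ≈ 1.83.
Then θ = 145/(1.83−1) ≈ 174.

k ≈ 1.83, θ ≈ 174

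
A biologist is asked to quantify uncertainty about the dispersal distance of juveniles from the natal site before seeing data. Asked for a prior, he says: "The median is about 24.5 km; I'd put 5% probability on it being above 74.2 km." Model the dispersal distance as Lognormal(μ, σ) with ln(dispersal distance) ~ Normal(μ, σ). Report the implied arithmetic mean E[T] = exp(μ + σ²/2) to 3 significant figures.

If T ~ Lognormal(μ,σ) then ln T ~ Normal(μ,σ), so the p-quantile of ln T is μ + z_p·σ.
ln(24.5) = 3.199 and ln(74.2) = 4.307; z_{0.5} = 0, z_{0.95} = 1.645.
σ = (4.307 − 3.199)/(1.645 − (0)) = 0.674.
μ = 3.199 − (0)·0.674 = 3.199.
E[T] = exp(μ + σ²/2) = exp(3.199 + 0.2269) = 30.7 km.

E[T] ≈ 30.7 km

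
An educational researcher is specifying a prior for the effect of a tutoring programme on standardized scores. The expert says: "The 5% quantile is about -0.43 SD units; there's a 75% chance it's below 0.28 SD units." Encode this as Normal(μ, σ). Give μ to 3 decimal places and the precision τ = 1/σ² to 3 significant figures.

The p-quantile of Normal(μ,σ) is μ + z_p·σ, with z_{0.05} = -1.645 and z_{0.75} = 0.6745.
Eliminate σ: μ = (z₂·x₁ − z₁·x₂)/(z₂ − z₁) = (0.6745·-0.43 − (-1.645)·0.28)/2.319 = 0.074.
Then σ = (x₂ − x₁)/(z₂ − z₁) = (0.28 − -0.43)/2.319 = 0.306.
Precision τ = 1/σ² = 1/0.3061² = 10.7.

μ = 0.074, τ = 10.7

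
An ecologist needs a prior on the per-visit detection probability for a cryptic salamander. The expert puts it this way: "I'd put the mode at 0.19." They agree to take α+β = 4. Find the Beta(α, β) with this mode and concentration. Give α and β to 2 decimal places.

For α,β > 1 the Beta mode is (α−1)/(α+β−2). With α+β = 4, the mode is (α−1)/2.
Set (α−1)/2 = 0.19 → α = 1 + 0.19·2 = 1.38.
β = 4 − α = 2.62.

α = 1.38, β = 2.62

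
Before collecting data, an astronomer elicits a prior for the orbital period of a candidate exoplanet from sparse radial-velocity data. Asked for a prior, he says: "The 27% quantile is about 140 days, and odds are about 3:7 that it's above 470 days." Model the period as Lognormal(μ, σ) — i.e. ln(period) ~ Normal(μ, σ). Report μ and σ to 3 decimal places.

If T ~ Lognormal(μ,σ) then ln T ~ Normal(μ,σ), so the p-quantile of ln T is μ + z_p·σ.
ln(140) = 4.942 and ln(470) = 6.153; z_{0.27} = -0.6128, z_{0.7} = 0.5244.
σ = (6.153 − 4.942)/(0.5244 − (-0.6128)) = 1.065.
μ = 4.942 − (-0.6128)·1.065 = 5.594.

μ ≈ 5.594, σ ≈ 1.065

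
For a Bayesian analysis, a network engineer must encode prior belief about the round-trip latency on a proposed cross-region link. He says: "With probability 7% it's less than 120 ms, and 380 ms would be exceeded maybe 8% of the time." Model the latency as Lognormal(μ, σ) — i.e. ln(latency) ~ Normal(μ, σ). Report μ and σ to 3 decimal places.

If T ~ Lognormal(μ,σ) then ln T ~ Normal(μ,σ), so the p-quantile of ln T is μ + z_p·σ.
ln(120) = 4.787 and ln(380) = 5.94; z_{0.07} = -1.476, z_{0.92} = 1.405.
σ = (5.94 − 4.787)/(1.405 − (-1.476)) = 0.400.
μ = 4.787 − (-1.476)·0.400 = 5.378.

μ ≈ 5.378, σ ≈ 0.400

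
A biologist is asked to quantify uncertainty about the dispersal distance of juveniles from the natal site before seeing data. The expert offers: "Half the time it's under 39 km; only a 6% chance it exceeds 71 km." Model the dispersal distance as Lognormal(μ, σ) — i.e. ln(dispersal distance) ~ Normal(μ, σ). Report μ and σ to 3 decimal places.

μ ≈ 3.664, σ ≈ 0.385

If T ~ Lognormal(μ,σ) then ln T ~ Normal(μ,σ), so the p-quantile of ln T is μ + z_p·σ.
ln(39) = 3.664 and ln(71) = 4.263; z_{0.5} = 0, z_{0.94} = 1.555.
σ = (4.263 − 3.664)/(1.555 − (0)) = 0.385.
μ = 3.664 − (0)·0.385 = 3.664.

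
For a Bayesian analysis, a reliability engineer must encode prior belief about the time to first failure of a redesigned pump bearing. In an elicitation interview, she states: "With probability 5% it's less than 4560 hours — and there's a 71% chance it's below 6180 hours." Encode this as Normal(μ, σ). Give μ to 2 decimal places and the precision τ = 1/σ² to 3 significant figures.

The p-quantile of Normal(μ,σ) is μ + z_p·σ, with z_{0.05} = -1.645 and z_{0.71} = 0.5534.
Eliminate σ: μ = (z₂·x₁ − z₁·x₂)/(z₂ − z₁) = (0.5534·4560 − (-1.645)·6180)/2.198 = 5772.18.
Then σ = (x₂ − x₁)/(z₂ − z₁) = (6180 − 4560)/2.198 = 736.95.
Precision τ = 1/σ² = 1/737² = 1.84e-06.

μ = 5772.18, τ = 1.84e-06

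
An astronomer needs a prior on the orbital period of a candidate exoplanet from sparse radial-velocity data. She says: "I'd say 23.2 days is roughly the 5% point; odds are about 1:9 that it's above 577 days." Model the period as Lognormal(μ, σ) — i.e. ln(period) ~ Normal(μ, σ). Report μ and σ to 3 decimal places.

μ ≈ 4.950, σ ≈ 1.098

If T ~ Lognormal(μ,σ) then ln T ~ Normal(μ,σ), so the p-quantile of ln T is μ + z_p·σ.
ln(23.2) = 3.144 and ln(577) = 6.358; z_{0.05} = -1.645, z_{0.9} = 1.282.
σ = (6.358 − 3.144)/(1.282 − (-1.645)) = 1.098.
μ = 3.144 − (-1.645)·1.098 = 4.950.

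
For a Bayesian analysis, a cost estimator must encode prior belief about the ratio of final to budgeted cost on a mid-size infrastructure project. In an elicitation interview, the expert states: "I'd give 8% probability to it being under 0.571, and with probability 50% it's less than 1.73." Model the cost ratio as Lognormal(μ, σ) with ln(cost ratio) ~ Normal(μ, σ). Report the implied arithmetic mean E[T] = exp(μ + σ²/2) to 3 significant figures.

If T ~ Lognormal(μ,σ) then ln T ~ Normal(μ,σ), so the p-quantile of ln T is μ + z_p·σ.
ln(0.571) = -0.5604 and ln(1.73) = 0.5481; z_{0.08} = -1.405, z_{0.5} = 0.
σ = (0.5481 − -0.5604)/(0 − (-1.405)) = 0.789.
μ = -0.5604 − (-1.405)·0.789 = 0.548.
E[T] = exp(μ + σ²/2) = exp(0.548 + 0.3112) = 2.36.

E[T] ≈ 2.36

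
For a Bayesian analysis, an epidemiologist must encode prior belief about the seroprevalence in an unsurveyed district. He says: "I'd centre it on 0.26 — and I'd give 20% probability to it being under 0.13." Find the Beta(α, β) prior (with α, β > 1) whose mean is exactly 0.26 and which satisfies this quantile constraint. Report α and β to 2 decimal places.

With mean 0.26 fixed, write α = 0.26s, β = 0.74s where s = α+β.
Need P(θ < 0.13) = 0.2 under Beta(0.26s, 0.74s). Normal approximation: (q−m)/√(m(1−m)/s) ≈ z_{0.2} = -0.842, so s ≈ 0.26·0.74·(-0.842)²/(0.13−0.26)² = 8.1.
At s = 8.1: P(θ<0.13) ≈ 0.205. Adjusting to match 0.2 gives s ≈ 8.30.
So α = 0.26·8.30 ≈ 2.16, β = 0.74·8.30 ≈ 6.14.

α ≈ 2.16, β ≈ 6.14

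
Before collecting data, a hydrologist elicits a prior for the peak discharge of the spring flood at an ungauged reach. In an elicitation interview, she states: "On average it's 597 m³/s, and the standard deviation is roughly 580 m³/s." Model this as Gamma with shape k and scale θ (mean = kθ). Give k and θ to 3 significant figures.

k ≈ 1.06, θ ≈ 563

For Gamma(k, scale θ): mean = kθ, variance = kθ², so CV = 1/√k.
CV = SD/mean = 580/597 = 0.9715, hence k = 1/CV² = 1.06.
Then θ = mean/k = 597/1.06 = 563.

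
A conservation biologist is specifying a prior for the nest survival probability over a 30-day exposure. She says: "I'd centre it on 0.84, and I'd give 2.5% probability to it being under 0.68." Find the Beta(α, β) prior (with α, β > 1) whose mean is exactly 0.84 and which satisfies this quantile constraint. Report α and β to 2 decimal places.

α ≈ 21.88, β ≈ 4.17

With mean 0.84 fixed, write α = 0.84s, β = 0.16s where s = α+β.
Need P(θ < 0.68) = 0.025 under Beta(0.84s, 0.16s). Normal approximation: (q−m)/√(m(1−m)/s) ≈ z_{0.025} = -1.96, so s ≈ 0.84·0.16·(-1.96)²/(0.68−0.84)² = 20.2.
At s = 20.2: P(θ<0.68) ≈ 0.040. Adjusting to match 0.025 gives s ≈ 26.05.
So α = 0.84·26.05 ≈ 21.88, β = 0.16·26.05 ≈ 4.17.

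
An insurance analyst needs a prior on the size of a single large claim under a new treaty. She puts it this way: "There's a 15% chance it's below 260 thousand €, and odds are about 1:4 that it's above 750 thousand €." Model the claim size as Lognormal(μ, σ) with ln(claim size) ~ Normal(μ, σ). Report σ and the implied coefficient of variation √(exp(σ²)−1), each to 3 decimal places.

σ ≈ 0.564, CV ≈ 0.612

If T ~ Lognormal(μ,σ) then ln T ~ Normal(μ,σ), so the p-quantile of ln T is μ + z_p·σ.
ln(260) = 5.561 and ln(750) = 6.62; z_{0.15} = -1.036, z_{0.8} = 0.8416.
σ = (6.62 − 5.561)/(0.8416 − (-1.036)) = 0.564.
μ = 5.561 − (-1.036)·0.564 = 6.145.
CV = √(exp(σ²)−1) = √(exp(0.3182)−1) = 0.612.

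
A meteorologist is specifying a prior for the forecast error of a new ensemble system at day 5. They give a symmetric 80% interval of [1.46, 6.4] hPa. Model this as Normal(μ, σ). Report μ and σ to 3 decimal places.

A symmetric 80% interval runs μ ± z·σ with z = 1.282.
Half-width = 2.47, so σ = 2.47/1.282 = 1.927.
μ is the interval midpoint, 3.930.

μ = 3.930, σ = 1.927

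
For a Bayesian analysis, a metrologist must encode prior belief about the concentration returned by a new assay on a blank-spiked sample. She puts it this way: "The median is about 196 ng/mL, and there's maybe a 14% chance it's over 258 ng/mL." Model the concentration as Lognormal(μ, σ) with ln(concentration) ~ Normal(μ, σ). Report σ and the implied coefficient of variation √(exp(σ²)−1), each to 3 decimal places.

If T ~ Lognormal(μ,σ) then ln T ~ Normal(μ,σ), so the p-quantile of ln T is μ + z_p·σ.
ln(196) = 5.278 and ln(258) = 5.553; z_{0.5} = 0, z_{0.86} = 1.08.
σ = (5.553 − 5.278)/(1.08 − (0)) = 0.254.
μ = 5.278 − (0)·0.254 = 5.278.
CV = √(exp(σ²)−1) = √(exp(0.0647)−1) = 0.259.

σ ≈ 0.254, CV ≈ 0.259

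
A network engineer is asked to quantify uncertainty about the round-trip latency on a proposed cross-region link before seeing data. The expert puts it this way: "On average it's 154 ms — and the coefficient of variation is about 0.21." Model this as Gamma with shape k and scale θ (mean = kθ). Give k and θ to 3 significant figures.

For Gamma(k, scale θ): mean = kθ, variance = kθ², so CV = 1/√k.
CV = 0.21, hence k = 1/CV² = 22.7.
Then θ = mean/k = 154/22.7 = 6.79.

k ≈ 22.7, θ ≈ 6.79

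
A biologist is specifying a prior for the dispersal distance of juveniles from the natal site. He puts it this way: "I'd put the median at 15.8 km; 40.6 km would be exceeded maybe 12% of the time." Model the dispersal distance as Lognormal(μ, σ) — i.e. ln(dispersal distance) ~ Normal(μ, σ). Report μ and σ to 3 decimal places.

If T ~ Lognormal(μ,σ) then ln T ~ Normal(μ,σ), so the p-quantile of ln T is μ + z_p·σ.
ln(15.8) = 2.76 and ln(40.6) = 3.704; z_{0.5} = 0, z_{0.88} = 1.175.
σ = (3.704 − 2.76)/(1.175 − (0)) = 0.803.
μ = 2.76 − (0)·0.803 = 2.760.

μ ≈ 2.760, σ ≈ 0.803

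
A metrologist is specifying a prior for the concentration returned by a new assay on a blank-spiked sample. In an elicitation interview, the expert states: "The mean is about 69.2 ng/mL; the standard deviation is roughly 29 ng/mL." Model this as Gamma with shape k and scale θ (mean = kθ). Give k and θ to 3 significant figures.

For Gamma(k, scale θ): mean = kθ, variance = kθ², so CV = 1/√k.
CV = SD/mean = 29/69.2 = 0.4191, hence k = 1/CV² = 5.69.
Then θ = mean/k = 69.2/5.69 = 12.2.

k ≈ 5.69, θ ≈ 12.2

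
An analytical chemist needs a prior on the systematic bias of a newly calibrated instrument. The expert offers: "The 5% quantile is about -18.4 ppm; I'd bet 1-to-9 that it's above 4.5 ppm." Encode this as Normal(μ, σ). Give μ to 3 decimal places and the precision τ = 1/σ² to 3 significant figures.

The p-quantile of Normal(μ,σ) is μ + z_p·σ, with z_{0.05} = -1.645 and z_{0.9} = 1.282.
Eliminate σ: μ = (z₂·x₁ − z₁·x₂)/(z₂ − z₁) = (1.282·-18.4 − (-1.645)·4.5)/2.926 = -5.529.
Then σ = (x₂ − x₁)/(z₂ − z₁) = (4.5 − -18.4)/2.926 = 7.825.
Precision τ = 1/σ² = 1/7.825² = 0.0163.

μ = -5.529, τ = 0.0163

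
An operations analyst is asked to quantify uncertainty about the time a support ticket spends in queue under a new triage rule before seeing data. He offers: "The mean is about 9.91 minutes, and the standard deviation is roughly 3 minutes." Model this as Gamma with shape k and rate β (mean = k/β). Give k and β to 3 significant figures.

k ≈ 10.9, β ≈ 1.1

For Gamma(k, rate β): mean = k/β, variance = k/β², so CV = 1/√k.
CV = SD/mean = 3/9.91 = 0.3027, hence k = 1/CV² = 10.9.
Then β = k/mean = 10.9/9.91 = 1.1.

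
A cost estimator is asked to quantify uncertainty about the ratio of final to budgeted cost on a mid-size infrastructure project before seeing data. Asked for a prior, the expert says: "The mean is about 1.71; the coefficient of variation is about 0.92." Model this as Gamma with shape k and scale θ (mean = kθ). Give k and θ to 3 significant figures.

For Gamma(k, scale θ): mean = kθ, variance = kθ², so CV = 1/√k.
CV = 0.92, hence k = 1/CV² = 1.18.
Then θ = mean/k = 1.71/1.18 = 1.45.

k ≈ 1.18, θ ≈ 1.45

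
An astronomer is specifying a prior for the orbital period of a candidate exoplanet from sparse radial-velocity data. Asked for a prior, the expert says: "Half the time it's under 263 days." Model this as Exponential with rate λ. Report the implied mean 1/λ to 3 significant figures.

Exponential median = ln 2 / λ, so λ = ln 2 / 263.0 = 0.00264.
Mean = 1/λ = 379 days.

mean ≈ 379 days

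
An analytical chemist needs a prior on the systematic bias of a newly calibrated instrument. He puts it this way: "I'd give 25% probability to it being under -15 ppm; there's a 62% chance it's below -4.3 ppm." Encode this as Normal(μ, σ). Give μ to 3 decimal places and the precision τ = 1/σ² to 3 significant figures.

μ = -7.635, τ = 0.00839

The p-quantile of Normal(μ,σ) is μ + z_p·σ, with z_{0.25} = -0.6745 and z_{0.62} = 0.3055.
Eliminate σ: μ = (z₂·x₁ − z₁·x₂)/(z₂ − z₁) = (0.3055·-15 − (-0.6745)·-4.3)/0.98 = -7.635.
Then σ = (x₂ − x₁)/(z₂ − z₁) = (-4.3 − -15)/0.98 = 10.919.
Precision τ = 1/σ² = 1/10.92² = 0.00839.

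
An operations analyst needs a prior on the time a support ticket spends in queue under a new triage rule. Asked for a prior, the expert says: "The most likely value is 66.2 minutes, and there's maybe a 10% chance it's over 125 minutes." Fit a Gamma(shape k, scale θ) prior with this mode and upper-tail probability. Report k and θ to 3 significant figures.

k ≈ 5.73, θ ≈ 14

Gamma(k,θ) with k>1 has mode (k−1)θ, so θ = 66.2/(k−1).
Need P(X < 125) = 0.9 with θ tied to k this way. Start at k = 2, θ = 66.2: P(X<125) ≈ 0.563.
Too low — raise k to concentrate. Iterating converges to k ≈ 5.73.
Then θ = 66.2/(5.73−1) ≈ 14.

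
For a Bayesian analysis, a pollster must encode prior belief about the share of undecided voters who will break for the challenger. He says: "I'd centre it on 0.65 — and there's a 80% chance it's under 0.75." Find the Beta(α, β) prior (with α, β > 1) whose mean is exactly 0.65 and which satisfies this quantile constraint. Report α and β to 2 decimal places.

α ≈ 10.81, β ≈ 5.82

With mean 0.65 fixed, write α = 0.65s, β = 0.35s where s = α+β.
Need P(θ < 0.75) = 0.8 under Beta(0.65s, 0.35s). Normal approximation: (q−m)/√(m(1−m)/s) ≈ z_{0.8} = 0.842, so s ≈ 0.65·0.35·(0.842)²/(0.75−0.65)² = 16.1.
At s = 16.1: P(θ<0.75) ≈ 0.796. Adjusting to match 0.8 gives s ≈ 16.63.
So α = 0.65·16.63 ≈ 10.81, β = 0.35·16.63 ≈ 5.82.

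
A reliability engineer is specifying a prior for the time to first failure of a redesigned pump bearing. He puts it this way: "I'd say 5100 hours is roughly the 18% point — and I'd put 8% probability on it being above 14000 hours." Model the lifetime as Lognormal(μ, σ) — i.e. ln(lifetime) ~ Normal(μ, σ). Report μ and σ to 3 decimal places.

If T ~ Lognormal(μ,σ) then ln T ~ Normal(μ,σ), so the p-quantile of ln T is μ + z_p·σ.
ln(5100) = 8.537 and ln(14000) = 9.547; z_{0.18} = -0.9154, z_{0.92} = 1.405.
σ = (9.547 − 8.537)/(1.405 − (-0.9154)) = 0.435.
μ = 8.537 − (-0.9154)·0.435 = 8.935.

μ ≈ 8.935, σ ≈ 0.435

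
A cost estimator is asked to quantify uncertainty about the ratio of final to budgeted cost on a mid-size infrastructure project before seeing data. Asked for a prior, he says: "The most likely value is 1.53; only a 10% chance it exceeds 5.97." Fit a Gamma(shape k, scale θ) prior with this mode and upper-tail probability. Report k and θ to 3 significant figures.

Gamma(k,θ) with k>1 has mode (k−1)θ, so θ = 1.53/(k−1).
Need P(X < 5.97) = 0.9 with θ tied to k this way. Start at k = 2, θ = 1.53: P(X<5.97) ≈ 0.901.
Too high — lower k to spread out. Iterating converges to k ≈ 1.99.
Then θ = 1.53/(1.99−1) ≈ 1.54.

k ≈ 1.99, θ ≈ 1.54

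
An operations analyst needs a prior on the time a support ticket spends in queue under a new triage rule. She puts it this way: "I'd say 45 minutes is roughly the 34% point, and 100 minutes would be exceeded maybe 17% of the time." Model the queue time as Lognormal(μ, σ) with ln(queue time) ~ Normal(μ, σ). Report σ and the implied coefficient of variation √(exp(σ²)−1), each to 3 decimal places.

σ ≈ 0.584, CV ≈ 0.638

If T ~ Lognormal(μ,σ) then ln T ~ Normal(μ,σ), so the p-quantile of ln T is μ + z_p·σ.
ln(45) = 3.807 and ln(100) = 4.605; z_{0.34} = -0.4125, z_{0.83} = 0.9542.
σ = (4.605 − 3.807)/(0.9542 − (-0.4125)) = 0.584.
μ = 3.807 − (-0.4125)·0.584 = 4.048.
CV = √(exp(σ²)−1) = √(exp(0.3414)−1) = 0.638.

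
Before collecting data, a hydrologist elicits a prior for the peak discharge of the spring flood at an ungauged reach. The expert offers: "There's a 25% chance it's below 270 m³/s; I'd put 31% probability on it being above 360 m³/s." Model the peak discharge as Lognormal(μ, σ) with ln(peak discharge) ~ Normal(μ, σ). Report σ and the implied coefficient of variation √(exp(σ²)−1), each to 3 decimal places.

If T ~ Lognormal(μ,σ) then ln T ~ Normal(μ,σ), so the p-quantile of ln T is μ + z_p·σ.
ln(270) = 5.598 and ln(360) = 5.886; z_{0.25} = -0.6745, z_{0.69} = 0.4959.
σ = (5.886 − 5.598)/(0.4959 − (-0.6745)) = 0.246.
μ = 5.598 − (-0.6745)·0.246 = 5.764.
CV = √(exp(σ²)−1) = √(exp(0.0604)−1) = 0.250.

σ ≈ 0.246, CV ≈ 0.250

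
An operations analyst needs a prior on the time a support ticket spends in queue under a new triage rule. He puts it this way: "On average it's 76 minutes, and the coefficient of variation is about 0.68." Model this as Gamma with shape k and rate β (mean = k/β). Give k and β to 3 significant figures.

k ≈ 2.16, β ≈ 0.0285

For Gamma(k, rate β): mean = k/β, variance = k/β², so CV = 1/√k.
CV = 0.68, hence k = 1/CV² = 2.16.
Then β = k/mean = 2.16/76 = 0.0285.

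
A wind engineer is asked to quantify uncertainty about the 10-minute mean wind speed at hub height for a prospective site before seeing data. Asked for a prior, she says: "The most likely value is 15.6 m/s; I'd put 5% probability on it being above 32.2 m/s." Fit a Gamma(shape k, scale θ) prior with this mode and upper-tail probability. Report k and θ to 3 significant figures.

Gamma(k,θ) with k>1 has mode (k−1)θ, so θ = 15.6/(k−1).
Need P(X < 32.2) = 0.95 with θ tied to k this way. Start at k = 2, θ = 15.6: P(X<32.2) ≈ 0.611.
Too low — raise k to concentrate. Iterating converges to k ≈ 6.27.
Then θ = 15.6/(6.27−1) ≈ 2.96.

k ≈ 6.27, θ ≈ 2.96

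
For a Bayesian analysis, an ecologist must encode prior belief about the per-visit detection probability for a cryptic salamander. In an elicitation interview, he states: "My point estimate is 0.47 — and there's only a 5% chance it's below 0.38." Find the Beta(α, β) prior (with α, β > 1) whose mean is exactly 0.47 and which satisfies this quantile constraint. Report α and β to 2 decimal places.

α ≈ 38.34, β ≈ 43.23

With mean 0.47 fixed, write α = 0.47s, β = 0.53s where s = α+β.
Need P(θ < 0.38) = 0.05 under Beta(0.47s, 0.53s). Normal approximation: (q−m)/√(m(1−m)/s) ≈ z_{0.05} = -1.64, so s ≈ 0.47·0.53·(-1.64)²/(0.38−0.47)² = 83.2.
At s = 83.2: P(θ<0.38) ≈ 0.048. Adjusting to match 0.05 gives s ≈ 81.56.
So α = 0.47·81.56 ≈ 38.34, β = 0.53·81.56 ≈ 43.23.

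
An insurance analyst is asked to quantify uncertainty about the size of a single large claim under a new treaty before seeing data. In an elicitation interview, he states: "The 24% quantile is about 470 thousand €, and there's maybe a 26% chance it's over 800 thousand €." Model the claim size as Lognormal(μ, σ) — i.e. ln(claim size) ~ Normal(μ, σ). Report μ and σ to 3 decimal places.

If T ~ Lognormal(μ,σ) then ln T ~ Normal(μ,σ), so the p-quantile of ln T is μ + z_p·σ.
ln(470) = 6.153 and ln(800) = 6.685; z_{0.24} = -0.7063, z_{0.74} = 0.6433.
σ = (6.685 − 6.153)/(0.6433 − (-0.7063)) = 0.394.
μ = 6.153 − (-0.7063)·0.394 = 6.431.

μ ≈ 6.431, σ ≈ 0.394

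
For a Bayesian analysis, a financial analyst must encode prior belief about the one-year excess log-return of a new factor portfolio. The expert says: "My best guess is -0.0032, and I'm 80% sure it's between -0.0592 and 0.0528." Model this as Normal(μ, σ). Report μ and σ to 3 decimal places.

μ = -0.003, σ = 0.044

A symmetric 80% interval runs μ ± z·σ with z = 1.282.
Half-width = 0.056, so σ = 0.056/1.282 = 0.044.
μ is the stated best guess, -0.003.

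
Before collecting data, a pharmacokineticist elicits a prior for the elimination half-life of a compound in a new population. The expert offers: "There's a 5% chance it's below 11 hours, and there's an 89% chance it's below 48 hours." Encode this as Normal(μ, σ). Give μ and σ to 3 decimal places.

μ = 32.195, σ = 12.886

The p-quantile of Normal(μ,σ) is μ + z_p·σ, with z_{0.05} = -1.645 and z_{0.89} = 1.227.
Eliminate σ: μ = (z₂·x₁ − z₁·x₂)/(z₂ − z₁) = (1.227·11 − (-1.645)·48)/2.871 = 32.195.
Then σ = (x₂ − x₁)/(z₂ − z₁) = (48 − 11)/2.871 = 12.886.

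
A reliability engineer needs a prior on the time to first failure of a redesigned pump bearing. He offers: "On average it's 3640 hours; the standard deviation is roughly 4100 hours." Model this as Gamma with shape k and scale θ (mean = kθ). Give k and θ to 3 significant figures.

k ≈ 0.788, θ ≈ 4620

For Gamma(k, scale θ): mean = kθ, variance = kθ², so CV = 1/√k.
CV = SD/mean = 4100/3640 = 1.126, hence k = 1/CV² = 0.788.
Then θ = mean/k = 3640/0.788 = 4620.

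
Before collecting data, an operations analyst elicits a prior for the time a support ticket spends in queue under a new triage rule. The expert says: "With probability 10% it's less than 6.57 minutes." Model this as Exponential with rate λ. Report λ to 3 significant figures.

λ ≈ 0.016

P(T < 6.57) = 1 − e^(−λ·6.57) = 0.1, so λ = −ln(1−0.1)/6.57 = −ln(0.9)/6.57 = 0.016.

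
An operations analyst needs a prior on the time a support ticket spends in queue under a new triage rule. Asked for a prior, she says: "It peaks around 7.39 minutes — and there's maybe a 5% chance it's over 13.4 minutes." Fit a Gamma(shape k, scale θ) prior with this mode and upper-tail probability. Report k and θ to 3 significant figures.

k ≈ 8.87, θ ≈ 0.939

Gamma(k,θ) with k>1 has mode (k−1)θ, so θ = 7.39/(k−1).
Need P(X < 13.4) = 0.95 with θ tied to k this way. Start at k = 2, θ = 7.39: P(X<13.4) ≈ 0.541.
Too low — raise k to concentrate. Iterating converges to k ≈ 8.87.
Then θ = 7.39/(8.87−1) ≈ 0.939.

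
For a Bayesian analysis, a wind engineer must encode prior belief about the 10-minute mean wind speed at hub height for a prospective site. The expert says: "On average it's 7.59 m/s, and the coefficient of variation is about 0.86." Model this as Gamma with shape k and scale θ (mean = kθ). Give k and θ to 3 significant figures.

k ≈ 1.35, θ ≈ 5.61

For Gamma(k, scale θ): mean = kθ, variance = kθ², so CV = 1/√k.
CV = 0.86, hence k = 1/CV² = 1.35.
Then θ = mean/k = 7.59/1.35 = 5.61.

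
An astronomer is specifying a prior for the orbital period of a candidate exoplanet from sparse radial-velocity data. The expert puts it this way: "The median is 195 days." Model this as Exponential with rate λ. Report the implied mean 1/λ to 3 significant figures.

Exponential median = ln 2 / λ, so λ = ln 2 / 195.0 = 0.00355.
Mean = 1/λ = 281 days.

mean ≈ 281 days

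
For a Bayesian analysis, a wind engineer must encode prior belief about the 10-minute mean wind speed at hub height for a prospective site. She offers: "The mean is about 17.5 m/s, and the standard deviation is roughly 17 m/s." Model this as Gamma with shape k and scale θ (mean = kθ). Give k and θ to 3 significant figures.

k ≈ 1.06, θ ≈ 16.5

For Gamma(k, scale θ): mean = kθ, variance = kθ², so CV = 1/√k.
CV = SD/mean = 17/17.5 = 0.9714, hence k = 1/CV² = 1.06.
Then θ = mean/k = 17.5/1.06 = 16.5.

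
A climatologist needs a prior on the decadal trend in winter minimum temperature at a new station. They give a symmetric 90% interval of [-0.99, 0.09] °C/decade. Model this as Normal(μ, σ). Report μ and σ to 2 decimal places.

A symmetric 90% interval runs μ ± z·σ with z = 1.645.
Half-width = 0.54, so σ = 0.54/1.645 = 0.33.
μ is the interval midpoint, -0.45.

μ = -0.45, σ = 0.33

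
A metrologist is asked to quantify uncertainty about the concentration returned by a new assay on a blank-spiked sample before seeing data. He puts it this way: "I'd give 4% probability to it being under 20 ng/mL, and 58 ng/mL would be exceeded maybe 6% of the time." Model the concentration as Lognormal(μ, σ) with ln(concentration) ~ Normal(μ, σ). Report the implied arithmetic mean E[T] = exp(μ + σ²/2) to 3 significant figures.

If T ~ Lognormal(μ,σ) then ln T ~ Normal(μ,σ), so the p-quantile of ln T is μ + z_p·σ.
ln(20) = 2.996 and ln(58) = 4.06; z_{0.04} = -1.751, z_{0.94} = 1.555.
σ = (4.06 − 2.996)/(1.555 − (-1.751)) = 0.322.
μ = 2.996 − (-1.751)·0.322 = 3.560.
E[T] = exp(μ + σ²/2) = exp(3.560 + 0.0519) = 37 ng/mL.

E[T] ≈ 37 ng/mL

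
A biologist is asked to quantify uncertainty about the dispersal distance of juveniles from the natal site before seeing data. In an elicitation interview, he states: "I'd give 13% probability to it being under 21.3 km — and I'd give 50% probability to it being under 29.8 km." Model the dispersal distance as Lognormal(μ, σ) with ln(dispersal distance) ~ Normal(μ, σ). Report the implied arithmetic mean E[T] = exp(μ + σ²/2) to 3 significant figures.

If T ~ Lognormal(μ,σ) then ln T ~ Normal(μ,σ), so the p-quantile of ln T is μ + z_p·σ.
ln(21.3) = 3.059 and ln(29.8) = 3.395; z_{0.13} = -1.126, z_{0.5} = 0.
σ = (3.395 − 3.059)/(0 − (-1.126)) = 0.298.
μ = 3.059 − (-1.126)·0.298 = 3.395.
E[T] = exp(μ + σ²/2) = exp(3.395 + 0.0444) = 31.2 km.

E[T] ≈ 31.2 km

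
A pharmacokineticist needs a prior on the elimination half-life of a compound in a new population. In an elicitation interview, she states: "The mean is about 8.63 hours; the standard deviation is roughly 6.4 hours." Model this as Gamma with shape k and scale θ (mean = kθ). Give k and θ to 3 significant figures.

k ≈ 1.82, θ ≈ 4.75

For Gamma(k, scale θ): mean = kθ, variance = kθ², so CV = 1/√k.
CV = SD/mean = 6.4/8.63 = 0.7416, hence k = 1/CV² = 1.82.
Then θ = mean/k = 8.63/1.82 = 4.75.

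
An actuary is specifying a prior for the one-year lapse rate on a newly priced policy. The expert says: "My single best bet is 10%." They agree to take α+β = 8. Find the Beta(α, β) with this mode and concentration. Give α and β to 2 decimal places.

For α,β > 1 the Beta mode is (α−1)/(α+β−2). With α+β = 8, the mode is (α−1)/6.
Set (α−1)/6 = 0.1 → α = 1 + 0.1·6 = 1.60.
β = 8 − α = 6.40.

α = 1.60, β = 6.40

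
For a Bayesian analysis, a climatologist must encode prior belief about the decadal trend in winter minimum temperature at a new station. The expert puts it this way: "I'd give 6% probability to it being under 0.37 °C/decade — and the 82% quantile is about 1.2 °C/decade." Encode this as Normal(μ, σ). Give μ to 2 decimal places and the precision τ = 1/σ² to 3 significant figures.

μ = 0.89, τ = 8.86

For Normal(μ,σ), the p-quantile is μ + z_p·σ. Here z_{0.06} = -1.555, z_{0.82} = 0.9154.
So 0.37 = μ − 1.555σ and 1.2 = μ + 0.9154σ.
Subtracting: σ = (1.2 − 0.37)/(0.9154 − (-1.555)) = 0.34.
Then μ = 0.37 − (-1.555)·0.34 = 0.89.
Precision τ = 1/σ² = 1/0.336² = 8.86.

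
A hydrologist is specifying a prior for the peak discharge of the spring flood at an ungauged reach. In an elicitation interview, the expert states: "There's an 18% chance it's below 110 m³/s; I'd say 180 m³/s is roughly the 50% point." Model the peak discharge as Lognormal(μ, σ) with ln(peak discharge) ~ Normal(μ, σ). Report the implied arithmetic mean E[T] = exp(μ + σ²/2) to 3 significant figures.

If T ~ Lognormal(μ,σ) then ln T ~ Normal(μ,σ), so the p-quantile of ln T is μ + z_p·σ.
ln(110) = 4.7 and ln(180) = 5.193; z_{0.18} = -0.9154, z_{0.5} = 0.
σ = (5.193 − 4.7)/(0 − (-0.9154)) = 0.538.
μ = 4.7 − (-0.9154)·0.538 = 5.193.
E[T] = exp(μ + σ²/2) = exp(5.193 + 0.1447) = 208 m³/s.

E[T] ≈ 208 m³/s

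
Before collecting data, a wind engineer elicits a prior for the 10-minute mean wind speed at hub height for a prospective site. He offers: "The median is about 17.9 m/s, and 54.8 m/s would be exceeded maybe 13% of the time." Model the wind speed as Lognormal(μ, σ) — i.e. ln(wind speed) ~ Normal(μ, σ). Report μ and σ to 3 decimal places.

If T ~ Lognormal(μ,σ) then ln T ~ Normal(μ,σ), so the p-quantile of ln T is μ + z_p·σ.
ln(17.9) = 2.885 and ln(54.8) = 4.004; z_{0.5} = 0, z_{0.87} = 1.126.
σ = (4.004 − 2.885)/(1.126 − (0)) = 0.993.
μ = 2.885 − (0)·0.993 = 2.885.

μ ≈ 2.885, σ ≈ 0.993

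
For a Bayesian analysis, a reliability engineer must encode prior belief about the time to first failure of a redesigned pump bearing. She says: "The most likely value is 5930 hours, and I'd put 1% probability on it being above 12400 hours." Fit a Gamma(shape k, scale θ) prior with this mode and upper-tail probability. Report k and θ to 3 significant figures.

k ≈ 9.95, θ ≈ 663

Gamma(k,θ) with k>1 has mode (k−1)θ, so θ = 5930/(k−1).
Need P(X < 12400) = 0.99 with θ tied to k this way. Start at k = 2, θ = 5930: P(X<12400) ≈ 0.618.
Too low — raise k to concentrate. Iterating converges to k ≈ 9.95.
Then θ = 5930/(9.95−1) ≈ 663.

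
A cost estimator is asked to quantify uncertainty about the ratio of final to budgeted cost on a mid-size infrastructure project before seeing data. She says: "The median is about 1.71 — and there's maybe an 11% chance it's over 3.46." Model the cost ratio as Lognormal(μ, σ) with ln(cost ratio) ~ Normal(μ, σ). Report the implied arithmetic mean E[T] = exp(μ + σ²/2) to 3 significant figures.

E[T] ≈ 2.02

If T ~ Lognormal(μ,σ) then ln T ~ Normal(μ,σ), so the p-quantile of ln T is μ + z_p·σ.
ln(1.71) = 0.5365 and ln(3.46) = 1.241; z_{0.5} = 0, z_{0.89} = 1.227.
σ = (1.241 − 0.5365)/(1.227 − (0)) = 0.575.
μ = 0.5365 − (0)·0.575 = 0.536.
E[T] = exp(μ + σ²/2) = exp(0.536 + 0.1651) = 2.02.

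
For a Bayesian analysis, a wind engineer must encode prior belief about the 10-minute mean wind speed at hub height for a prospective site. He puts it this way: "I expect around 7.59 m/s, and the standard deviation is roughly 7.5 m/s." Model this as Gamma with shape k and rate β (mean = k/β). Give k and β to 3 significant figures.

k ≈ 1.02, β ≈ 0.135

For Gamma(k, rate β): mean = k/β, variance = k/β², so CV = 1/√k.
CV = SD/mean = 7.5/7.59 = 0.9881, hence k = 1/CV² = 1.02.
Then β = k/mean = 1.02/7.59 = 0.135.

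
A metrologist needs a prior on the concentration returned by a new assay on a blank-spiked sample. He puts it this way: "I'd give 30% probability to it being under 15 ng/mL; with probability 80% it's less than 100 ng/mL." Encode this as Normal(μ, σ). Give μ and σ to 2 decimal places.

μ = 47.63, σ = 62.22

For Normal(μ,σ), the p-quantile is μ + z_p·σ. Here z_{0.3} = -0.5244, z_{0.8} = 0.8416.
So 15 = μ − 0.5244σ and 100 = μ + 0.8416σ.
Subtracting: σ = (100 − 15)/(0.8416 − (-0.5244)) = 62.22.
Then μ = 15 − (-0.5244)·62.22 = 47.63.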